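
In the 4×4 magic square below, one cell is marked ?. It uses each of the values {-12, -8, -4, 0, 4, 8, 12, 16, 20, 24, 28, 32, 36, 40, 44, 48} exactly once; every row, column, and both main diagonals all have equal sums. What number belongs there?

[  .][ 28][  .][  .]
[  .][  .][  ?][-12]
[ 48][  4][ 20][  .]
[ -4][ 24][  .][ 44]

The 16 entries sum to 288, so each line sums to 288/4 = 72.
Row 3 must total 72; the given cells sum to 72, so (3,4) = 0.
The remaining cell in row 4 is (4,3) = 72 − 64 = 8.
From column 2, 72 − (28 + 4 + 24) gives (2,2) = 16.
From column 4, 72 − (-12 + 0 + 44) gives (1,4) = 40.
Main diagonal: 16 + 20 + 44 + ? = 72, so (1,1) = -8.
Anti-diagonal must total 72; the given cells sum to 40, so (2,3) = 32.

32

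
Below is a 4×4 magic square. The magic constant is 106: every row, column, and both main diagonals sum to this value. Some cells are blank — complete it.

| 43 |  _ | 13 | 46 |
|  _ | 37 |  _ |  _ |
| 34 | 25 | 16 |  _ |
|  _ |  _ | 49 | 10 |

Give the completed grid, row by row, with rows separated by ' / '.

43 4 13 46 / 22 37 28 19 / 34 25 16 31 / 7 40 49 10

From row 1, 106 − (43 + 13 + 46) gives (1,2) = 4.
Using row 3: 34 + 25 + 16 + ? → (3,4) = 106 − 75 = 31.
Using column 2: 4 + 37 + 25 + ? → (4,2) = 106 − 66 = 40.
Column 3 must total 106; the given cells sum to 78, so (2,3) = 28.
The remaining cell in column 4 is (2,4) = 106 − 87 = 19.
Using anti-diagonal: 46 + 28 + 25 + ? → (4,1) = 106 − 99 = 7.
Row 2 needs 106; the known cells sum to 84, so (2,1) = 22.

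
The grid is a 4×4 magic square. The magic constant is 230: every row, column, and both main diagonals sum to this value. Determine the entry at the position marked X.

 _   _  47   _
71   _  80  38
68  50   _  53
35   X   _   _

77

The remaining cell in row 2 is (2,2) = 230 − 189 = 41.
From row 3, 230 − (68 + 50 + 53) gives (3,3) = 59.
From column 1, 230 − (71 + 68 + 35) gives (1,1) = 56.
Column 3: 47 + 80 + 59 + ? = 230, so (4,3) = 44.
Main diagonal must total 230; the given cells sum to 156, so (4,4) = 74.
Anti-diagonal must total 230; the given cells sum to 165, so (1,4) = 65.
From row 1, 230 − (56 + 47 + 65) gives (1,2) = 62.
Row 4: 35 + 44 + 74 + ? = 230, so (4,2) = 77.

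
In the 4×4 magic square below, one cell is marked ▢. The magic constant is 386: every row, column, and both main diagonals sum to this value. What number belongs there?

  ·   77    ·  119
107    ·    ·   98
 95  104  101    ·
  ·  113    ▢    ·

116

From row 3, 386 − (95 + 104 + 101) gives (3,4) = 86.
Using column 2: 77 + 104 + 113 + ? → (2,2) = 386 − 294 = 92.
Column 4 needs 386; the known cells sum to 303, so (4,4) = 83.
From main diagonal, 386 − (92 + 101 + 83) gives (1,1) = 110.
Row 1 must total 386; the given cells sum to 306, so (1,3) = 80.
Row 2: 107 + 92 + 98 + ? = 386, so (2,3) = 89.
From column 1, 386 − (110 + 107 + 95) gives (4,1) = 74.
Column 3 needs 386; the known cells sum to 270, so (4,3) = 116.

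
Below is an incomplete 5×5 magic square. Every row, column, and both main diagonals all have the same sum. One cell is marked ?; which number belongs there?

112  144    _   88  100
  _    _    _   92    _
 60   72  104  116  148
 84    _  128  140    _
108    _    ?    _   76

Row 3 is complete and sums to 500; that is the magic constant.
From row 1, 500 − (112 + 144 + 88 + 100) gives (1,3) = 56.
Column 1 must total 500; the given cells sum to 364, so (2,1) = 136.
Using column 4: 88 + 92 + 116 + 140 + ? → (5,4) = 500 − 436 = 64.
Using main diagonal: 112 + 104 + 140 + 76 + ? → (2,2) = 500 − 432 = 68.
Anti-diagonal must total 500; the given cells sum to 404, so (4,2) = 96.
Row 4 must total 500; the given cells sum to 448, so (4,5) = 52.
Using column 2: 144 + 68 + 72 + 96 + ? → (5,2) = 500 − 380 = 120.
From column 5, 500 − (100 + 148 + 52 + 76) gives (2,5) = 124.
Row 2: 136 + 68 + 92 + 124 + ? = 500, so (2,3) = 80.
Row 5 must total 500; the given cells sum to 368, so (5,3) = 132.

132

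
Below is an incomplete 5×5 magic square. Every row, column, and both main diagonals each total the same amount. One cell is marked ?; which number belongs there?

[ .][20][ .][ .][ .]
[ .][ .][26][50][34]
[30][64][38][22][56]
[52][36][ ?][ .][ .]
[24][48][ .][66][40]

60

Row 3 is complete and sums to 210; that is the magic constant.
Row 5 must total 210; the given cells sum to 178, so (5,3) = 32.
Using column 2: 20 + 64 + 36 + 48 + ? → (2,2) = 210 − 168 = 42.
Anti-diagonal: 50 + 38 + 36 + 24 + ? = 210, so (1,5) = 62.
From row 2, 210 − (42 + 26 + 50 + 34) gives (2,1) = 58.
Using column 1: 58 + 30 + 52 + 24 + ? → (1,1) = 210 − 164 = 46.
Using column 5: 62 + 34 + 56 + 40 + ? → (4,5) = 210 − 192 = 18.
Using main diagonal: 46 + 42 + 38 + 40 + ? → (4,4) = 210 − 166 = 44.
The remaining cell in row 4 is (4,3) = 210 − 150 = 60.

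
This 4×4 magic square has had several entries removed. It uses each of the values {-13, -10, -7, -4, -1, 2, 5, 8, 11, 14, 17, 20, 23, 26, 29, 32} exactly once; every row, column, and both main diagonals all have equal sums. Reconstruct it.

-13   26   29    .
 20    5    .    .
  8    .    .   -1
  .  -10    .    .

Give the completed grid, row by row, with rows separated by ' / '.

The 16 entries sum to 152, so each line sums to 152/4 = 38.
Row 1 must total 38; the given cells sum to 42, so (1,4) = -4.
Column 1 needs 38; the known cells sum to 15, so (4,1) = 23.
Column 2: 26 + 5 + (-10) + ? = 38, so (3,2) = 17.
The remaining cell in anti-diagonal is (2,3) = 38 − 36 = 2.
From row 2, 38 − (20 + 5 + 2) gives (2,4) = 11.
From row 3, 38 − (8 + 17 + (-1)) gives (3,3) = 14.
Using column 3: 29 + 2 + 14 + ? → (4,3) = 38 − 45 = -7.
The remaining cell in column 4 is (4,4) = 38 − 6 = 32.

-13 26 29 -4 / 20 5 2 11 / 8 17 14 -1 / 23 -10 -7 32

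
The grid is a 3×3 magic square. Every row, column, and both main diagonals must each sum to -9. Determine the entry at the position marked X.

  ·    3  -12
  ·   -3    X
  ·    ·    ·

9

Using row 1: 3 + (-12) + ? → (1,1) = -9 − (-9) = 0.
Column 2 must total -9; the given cells sum to 0, so (3,2) = -9.
Using main diagonal: 0 + (-3) + ? → (3,3) = -9 − (-3) = -6.
Anti-diagonal must total -9; the given cells sum to -15, so (3,1) = 6.
The remaining cell in column 1 is (2,1) = -9 − 6 = -15.
Using column 3: -12 + (-6) + ? → (2,3) = -9 − (-18) = 9.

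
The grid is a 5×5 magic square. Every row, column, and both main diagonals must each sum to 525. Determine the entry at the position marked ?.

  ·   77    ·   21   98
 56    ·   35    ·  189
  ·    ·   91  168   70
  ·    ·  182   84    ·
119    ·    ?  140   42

63

Using column 4: 21 + 168 + 84 + 140 + ? → (2,4) = 525 − 413 = 112.
The remaining cell in column 5 is (4,5) = 525 − 399 = 126.
Anti-diagonal needs 525; the known cells sum to 420, so (4,2) = 105.
Row 2 must total 525; the given cells sum to 392, so (2,2) = 133.
From row 4, 525 − (105 + 182 + 84 + 126) gives (4,1) = 28.
The remaining cell in main diagonal is (1,1) = 525 − 350 = 175.
The remaining cell in row 1 is (1,3) = 525 − 371 = 154.
The remaining cell in column 1 is (3,1) = 525 − 378 = 147.
From column 3, 525 − (154 + 35 + 91 + 182) gives (5,3) = 63.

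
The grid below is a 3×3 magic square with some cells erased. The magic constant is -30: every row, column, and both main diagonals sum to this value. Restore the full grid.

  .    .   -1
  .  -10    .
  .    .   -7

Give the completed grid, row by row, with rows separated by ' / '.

-13 -16 -1 / 2 -10 -22 / -19 -4 -7

Column 3 must total -30; the given cells sum to -8, so (2,3) = -22.
The remaining cell in main diagonal is (1,1) = -30 − (-17) = -13.
Using anti-diagonal: -1 + (-10) + ? → (3,1) = -30 − (-11) = -19.
The remaining cell in row 1 is (1,2) = -30 − (-14) = -16.
Row 2 must total -30; the given cells sum to -32, so (2,1) = 2.
From row 3, -30 − (-19 + (-7)) gives (3,2) = -4.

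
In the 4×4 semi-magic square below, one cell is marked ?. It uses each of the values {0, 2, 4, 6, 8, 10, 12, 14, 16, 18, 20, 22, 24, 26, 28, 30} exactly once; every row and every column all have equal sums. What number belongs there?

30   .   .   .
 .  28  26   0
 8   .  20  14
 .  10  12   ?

The 16 entries sum to 240, so each line sums to 240/4 = 60.
Row 2 needs 60; the known cells sum to 54, so (2,1) = 6.
Row 3: 8 + 20 + 14 + ? = 60, so (3,2) = 18.
Column 1: 30 + 6 + 8 + ? = 60, so (4,1) = 16.
From column 2, 60 − (28 + 18 + 10) gives (1,2) = 4.
Column 3: 26 + 20 + 12 + ? = 60, so (1,3) = 2.
Row 1 needs 60; the known cells sum to 36, so (1,4) = 24.
From row 4, 60 − (16 + 10 + 12) gives (4,4) = 22.

22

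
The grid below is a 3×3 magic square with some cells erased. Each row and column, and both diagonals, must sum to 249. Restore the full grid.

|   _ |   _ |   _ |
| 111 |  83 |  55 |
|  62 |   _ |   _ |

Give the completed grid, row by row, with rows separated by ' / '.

76 69 104 / 111 83 55 / 62 97 90

From column 1, 249 − (111 + 62) gives (1,1) = 76.
Main diagonal needs 249; the known cells sum to 159, so (3,3) = 90.
Anti-diagonal must total 249; the given cells sum to 145, so (1,3) = 104.
Row 1: 76 + 104 + ? = 249, so (1,2) = 69.
Row 3 must total 249; the given cells sum to 152, so (3,2) = 97.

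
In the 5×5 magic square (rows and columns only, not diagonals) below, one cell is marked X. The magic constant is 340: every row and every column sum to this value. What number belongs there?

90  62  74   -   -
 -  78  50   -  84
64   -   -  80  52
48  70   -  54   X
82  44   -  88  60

76

From row 5, 340 − (82 + 44 + 88 + 60) gives (5,3) = 66.
Using column 1: 90 + 64 + 48 + 82 + ? → (2,1) = 340 − 284 = 56.
The remaining cell in column 2 is (3,2) = 340 − 254 = 86.
Using row 2: 56 + 78 + 50 + 84 + ? → (2,4) = 340 − 268 = 72.
From row 3, 340 − (64 + 86 + 80 + 52) gives (3,3) = 58.
Using column 3: 74 + 50 + 58 + 66 + ? → (4,3) = 340 − 248 = 92.
Column 4: 72 + 80 + 54 + 88 + ? = 340, so (1,4) = 46.
Using row 1: 90 + 62 + 74 + 46 + ? → (1,5) = 340 − 272 = 68.
The remaining cell in row 4 is (4,5) = 340 − 264 = 76.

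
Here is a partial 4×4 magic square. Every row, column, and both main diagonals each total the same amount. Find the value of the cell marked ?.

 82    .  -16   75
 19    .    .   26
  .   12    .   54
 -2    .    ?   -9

68

Column 4 is complete and sums to 146; that is the magic constant.
Using row 1: 82 + (-16) + 75 + ? → (1,2) = 146 − 141 = 5.
The remaining cell in column 1 is (3,1) = 146 − 99 = 47.
The remaining cell in anti-diagonal is (2,3) = 146 − 85 = 61.
From row 2, 146 − (19 + 61 + 26) gives (2,2) = 40.
Row 3: 47 + 12 + 54 + ? = 146, so (3,3) = 33.
From column 2, 146 − (5 + 40 + 12) gives (4,2) = 89.
Column 3 needs 146; the known cells sum to 78, so (4,3) = 68.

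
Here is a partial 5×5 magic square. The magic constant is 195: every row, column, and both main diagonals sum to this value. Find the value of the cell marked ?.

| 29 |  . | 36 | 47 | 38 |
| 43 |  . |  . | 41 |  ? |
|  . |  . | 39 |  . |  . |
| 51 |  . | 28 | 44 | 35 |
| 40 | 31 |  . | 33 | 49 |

Row 1 needs 195; the known cells sum to 150, so (1,2) = 45.
Row 4 must total 195; the given cells sum to 158, so (4,2) = 37.
From row 5, 195 − (40 + 31 + 33 + 49) gives (5,3) = 42.
Using column 1: 29 + 43 + 51 + 40 + ? → (3,1) = 195 − 163 = 32.
The remaining cell in column 3 is (2,3) = 195 − 145 = 50.
The remaining cell in column 4 is (3,4) = 195 − 165 = 30.
Using main diagonal: 29 + 39 + 44 + 49 + ? → (2,2) = 195 − 161 = 34.
Row 2 must total 195; the given cells sum to 168, so (2,5) = 27.

27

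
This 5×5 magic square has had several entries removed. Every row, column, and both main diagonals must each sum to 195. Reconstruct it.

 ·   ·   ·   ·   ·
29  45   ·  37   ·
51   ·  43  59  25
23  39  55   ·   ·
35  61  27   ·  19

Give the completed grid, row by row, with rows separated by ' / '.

The remaining cell in row 3 is (3,2) = 195 − 178 = 17.
From row 5, 195 − (35 + 61 + 27 + 19) gives (5,4) = 53.
The remaining cell in column 1 is (1,1) = 195 − 138 = 57.
The remaining cell in column 2 is (1,2) = 195 − 162 = 33.
Main diagonal needs 195; the known cells sum to 164, so (4,4) = 31.
From anti-diagonal, 195 − (37 + 43 + 39 + 35) gives (1,5) = 41.
Row 4 must total 195; the given cells sum to 148, so (4,5) = 47.
Column 4: 37 + 59 + 31 + 53 + ? = 195, so (1,4) = 15.
The remaining cell in column 5 is (2,5) = 195 − 132 = 63.
Row 1 needs 195; the known cells sum to 146, so (1,3) = 49.
Row 2: 29 + 45 + 37 + 63 + ? = 195, so (2,3) = 21.

57 33 49 15 41 / 29 45 21 37 63 / 51 17 43 59 25 / 23 39 55 31 47 / 35 61 27 53 19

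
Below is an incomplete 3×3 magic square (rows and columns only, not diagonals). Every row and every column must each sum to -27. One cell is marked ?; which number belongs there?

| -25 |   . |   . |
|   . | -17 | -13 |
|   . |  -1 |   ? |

The remaining cell in row 2 is (2,1) = -27 − (-30) = 3.
Column 1: -25 + 3 + ? = -27, so (3,1) = -5.
Column 2 must total -27; the given cells sum to -18, so (1,2) = -9.
From row 1, -27 − (-25 + (-9)) gives (1,3) = 7.
Using row 3: -5 + (-1) + ? → (3,3) = -27 − (-6) = -21.

-21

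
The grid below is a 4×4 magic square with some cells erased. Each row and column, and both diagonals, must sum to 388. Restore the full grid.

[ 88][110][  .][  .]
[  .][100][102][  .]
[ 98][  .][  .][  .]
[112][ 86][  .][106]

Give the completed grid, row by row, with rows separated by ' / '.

The remaining cell in row 4 is (4,3) = 388 − 304 = 84.
Column 1 needs 388; the known cells sum to 298, so (2,1) = 90.
The remaining cell in column 2 is (3,2) = 388 − 296 = 92.
Main diagonal must total 388; the given cells sum to 294, so (3,3) = 94.
The remaining cell in anti-diagonal is (1,4) = 388 − 306 = 82.
From row 1, 388 − (88 + 110 + 82) gives (1,3) = 108.
From row 2, 388 − (90 + 100 + 102) gives (2,4) = 96.
From row 3, 388 − (98 + 92 + 94) gives (3,4) = 104.

88 110 108 82 / 90 100 102 96 / 98 92 94 104 / 112 86 84 106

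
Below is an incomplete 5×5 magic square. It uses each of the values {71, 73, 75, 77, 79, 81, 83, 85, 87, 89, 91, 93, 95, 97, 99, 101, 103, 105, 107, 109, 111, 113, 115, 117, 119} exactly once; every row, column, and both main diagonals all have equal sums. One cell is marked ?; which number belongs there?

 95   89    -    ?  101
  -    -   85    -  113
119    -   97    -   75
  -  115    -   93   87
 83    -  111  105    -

117

The 25 entries sum to 2375, so each line sums to 2375/5 = 475.
From column 5, 475 − (101 + 113 + 75 + 87) gives (5,5) = 99.
Using main diagonal: 95 + 97 + 93 + 99 + ? → (2,2) = 475 − 384 = 91.
Anti-diagonal must total 475; the given cells sum to 396, so (2,4) = 79.
Row 2 must total 475; the given cells sum to 368, so (2,1) = 107.
The remaining cell in row 5 is (5,2) = 475 − 398 = 77.
Column 1 needs 475; the known cells sum to 404, so (4,1) = 71.
Column 2 needs 475; the known cells sum to 372, so (3,2) = 103.
Row 3 must total 475; the given cells sum to 394, so (3,4) = 81.
Row 4 needs 475; the known cells sum to 366, so (4,3) = 109.
Column 3 must total 475; the given cells sum to 402, so (1,3) = 73.
Column 4: 79 + 81 + 93 + 105 + ? = 475, so (1,4) = 117.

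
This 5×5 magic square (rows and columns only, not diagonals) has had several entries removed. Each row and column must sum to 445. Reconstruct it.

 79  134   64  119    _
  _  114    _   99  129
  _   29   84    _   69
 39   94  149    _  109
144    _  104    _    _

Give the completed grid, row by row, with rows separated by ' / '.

79 134 64 119 49 / 59 114 44 99 129 / 124 29 84 139 69 / 39 94 149 54 109 / 144 74 104 34 89

Row 1: 79 + 134 + 64 + 119 + ? = 445, so (1,5) = 49.
Row 4: 39 + 94 + 149 + 109 + ? = 445, so (4,4) = 54.
Column 2: 134 + 114 + 29 + 94 + ? = 445, so (5,2) = 74.
Column 3 must total 445; the given cells sum to 401, so (2,3) = 44.
Column 5 must total 445; the given cells sum to 356, so (5,5) = 89.
Row 2 needs 445; the known cells sum to 386, so (2,1) = 59.
Row 5 needs 445; the known cells sum to 411, so (5,4) = 34.
Column 1: 79 + 59 + 39 + 144 + ? = 445, so (3,1) = 124.
Using column 4: 119 + 99 + 54 + 34 + ? → (3,4) = 445 − 306 = 139.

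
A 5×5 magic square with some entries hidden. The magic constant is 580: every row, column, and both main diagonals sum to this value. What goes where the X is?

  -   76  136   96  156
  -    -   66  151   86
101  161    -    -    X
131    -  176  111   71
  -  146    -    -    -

Using row 1: 76 + 136 + 96 + 156 + ? → (1,1) = 580 − 464 = 116.
Row 4 needs 580; the known cells sum to 489, so (4,2) = 91.
From column 2, 580 − (76 + 161 + 91 + 146) gives (2,2) = 106.
Using row 2: 106 + 66 + 151 + 86 + ? → (2,1) = 580 − 409 = 171.
The remaining cell in column 1 is (5,1) = 580 − 519 = 61.
Using anti-diagonal: 156 + 151 + 91 + 61 + ? → (3,3) = 580 − 459 = 121.
From column 3, 580 − (136 + 66 + 121 + 176) gives (5,3) = 81.
From main diagonal, 580 − (116 + 106 + 121 + 111) gives (5,5) = 126.
Row 5: 61 + 146 + 81 + 126 + ? = 580, so (5,4) = 166.
Column 4 must total 580; the given cells sum to 524, so (3,4) = 56.
The remaining cell in column 5 is (3,5) = 580 − 439 = 141.

141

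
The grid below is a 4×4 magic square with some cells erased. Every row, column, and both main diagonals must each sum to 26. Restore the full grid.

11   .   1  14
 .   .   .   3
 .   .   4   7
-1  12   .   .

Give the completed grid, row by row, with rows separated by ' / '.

Row 1 must total 26; the given cells sum to 26, so (1,2) = 0.
Using column 4: 14 + 3 + 7 + ? → (4,4) = 26 − 24 = 2.
Main diagonal: 11 + 4 + 2 + ? = 26, so (2,2) = 9.
Row 4: -1 + 12 + 2 + ? = 26, so (4,3) = 13.
Using column 2: 0 + 9 + 12 + ? → (3,2) = 26 − 21 = 5.
Column 3 must total 26; the given cells sum to 18, so (2,3) = 8.
From row 2, 26 − (9 + 8 + 3) gives (2,1) = 6.
Row 3 must total 26; the given cells sum to 16, so (3,1) = 10.

11 0 1 14 / 6 9 8 3 / 10 5 4 7 / -1 12 13 2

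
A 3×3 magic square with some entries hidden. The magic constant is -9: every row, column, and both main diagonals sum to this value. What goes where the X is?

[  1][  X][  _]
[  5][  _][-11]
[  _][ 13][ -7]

-19

Row 2: 5 + (-11) + ? = -9, so (2,2) = -3.
From row 3, -9 − (13 + (-7)) gives (3,1) = -15.
Using column 2: -3 + 13 + ? → (1,2) = -9 − 10 = -19.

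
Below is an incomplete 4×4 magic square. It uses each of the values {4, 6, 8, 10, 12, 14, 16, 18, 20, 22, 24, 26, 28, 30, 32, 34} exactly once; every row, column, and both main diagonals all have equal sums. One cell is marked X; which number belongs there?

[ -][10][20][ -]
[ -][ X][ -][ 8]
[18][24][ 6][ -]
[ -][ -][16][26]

The 16 entries sum to 304, so each line sums to 304/4 = 76.
Row 3: 18 + 24 + 6 + ? = 76, so (3,4) = 28.
Using column 3: 20 + 6 + 16 + ? → (2,3) = 76 − 42 = 34.
Column 4 must total 76; the given cells sum to 62, so (1,4) = 14.
Using anti-diagonal: 14 + 34 + 24 + ? → (4,1) = 76 − 72 = 4.
The remaining cell in row 1 is (1,1) = 76 − 44 = 32.
The remaining cell in row 4 is (4,2) = 76 − 46 = 30.
From column 1, 76 − (32 + 18 + 4) gives (2,1) = 22.
Using column 2: 10 + 24 + 30 + ? → (2,2) = 76 − 64 = 12.

12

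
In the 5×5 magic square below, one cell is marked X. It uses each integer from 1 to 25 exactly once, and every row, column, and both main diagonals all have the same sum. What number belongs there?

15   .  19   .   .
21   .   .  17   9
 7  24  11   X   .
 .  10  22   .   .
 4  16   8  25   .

The entries are 1 through 25, which sum to 325, so each line sums to 325/5 = 65.
The remaining cell in row 5 is (5,5) = 65 − 53 = 12.
Column 1 must total 65; the given cells sum to 47, so (4,1) = 18.
From column 3, 65 − (19 + 11 + 22 + 8) gives (2,3) = 5.
Anti-diagonal: 17 + 11 + 10 + 4 + ? = 65, so (1,5) = 23.
The remaining cell in row 2 is (2,2) = 65 − 52 = 13.
The remaining cell in column 2 is (1,2) = 65 − 63 = 2.
From main diagonal, 65 − (15 + 13 + 11 + 12) gives (4,4) = 14.
Row 1 needs 65; the known cells sum to 59, so (1,4) = 6.
Row 4 needs 65; the known cells sum to 64, so (4,5) = 1.
Column 4 must total 65; the given cells sum to 62, so (3,4) = 3.

3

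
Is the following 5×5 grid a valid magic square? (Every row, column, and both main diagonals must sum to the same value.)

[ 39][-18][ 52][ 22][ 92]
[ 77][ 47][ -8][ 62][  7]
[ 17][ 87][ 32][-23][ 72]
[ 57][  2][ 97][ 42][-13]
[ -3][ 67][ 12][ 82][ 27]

Row 1: 39 + (-18) + 52 + 22 + 92 = 187.
Row 2: 77 + 47 + (-8) + 62 + 7 = 185.
Row 3: 17 + 87 + 32 + (-23) + 72 = 185.
Row 4: 57 + 2 + 97 + 42 + (-13) = 185.
Row 5: -3 + 67 + 12 + 82 + 27 = 185.
Column 1: 39 + 77 + 17 + 57 + (-3) = 187.
Column 2: -18 + 47 + 87 + 2 + 67 = 185.
Column 3: 52 + (-8) + 32 + 97 + 12 = 185.
Column 4: 22 + 62 + (-23) + 42 + 82 = 185.
Column 5: 92 + 7 + 72 + (-13) + 27 = 185.
Main diagonal: 39 + 47 + 32 + 42 + 27 = 187.
Anti-diagonal: 92 + 62 + 32 + 2 + (-3) = 185.

No — row 1 sums to 187 but column 3 sums to 185.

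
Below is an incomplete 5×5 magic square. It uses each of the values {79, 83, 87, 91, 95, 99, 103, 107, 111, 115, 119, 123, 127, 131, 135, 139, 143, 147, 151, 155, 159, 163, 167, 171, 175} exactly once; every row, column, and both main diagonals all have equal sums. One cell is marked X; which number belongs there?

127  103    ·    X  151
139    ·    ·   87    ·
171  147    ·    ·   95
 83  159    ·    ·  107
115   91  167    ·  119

175

The 25 entries sum to 3175, so each line sums to 3175/5 = 635.
Row 5 must total 635; the given cells sum to 492, so (5,4) = 143.
Column 2 needs 635; the known cells sum to 500, so (2,2) = 135.
Column 5 must total 635; the given cells sum to 472, so (2,5) = 163.
Anti-diagonal: 151 + 87 + 159 + 115 + ? = 635, so (3,3) = 123.
The remaining cell in row 2 is (2,3) = 635 − 524 = 111.
Row 3: 171 + 147 + 123 + 95 + ? = 635, so (3,4) = 99.
Using main diagonal: 127 + 135 + 123 + 119 + ? → (4,4) = 635 − 504 = 131.
Using row 4: 83 + 159 + 131 + 107 + ? → (4,3) = 635 − 480 = 155.
Using column 3: 111 + 123 + 155 + 167 + ? → (1,3) = 635 − 556 = 79.
The remaining cell in column 4 is (1,4) = 635 − 460 = 175.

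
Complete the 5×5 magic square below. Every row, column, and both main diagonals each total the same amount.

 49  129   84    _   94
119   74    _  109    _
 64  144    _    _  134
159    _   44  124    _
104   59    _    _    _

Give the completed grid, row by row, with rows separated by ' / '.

49 129 84 139 94 / 119 74 154 109 39 / 64 144 99 54 134 / 159 89 44 124 79 / 104 59 114 69 149

Column 1 is already complete: 49 + 119 + 64 + 159 + 104 = 495, so that is the magic constant.
Row 1 needs 495; the known cells sum to 356, so (1,4) = 139.
From column 2, 495 − (129 + 74 + 144 + 59) gives (4,2) = 89.
Anti-diagonal must total 495; the given cells sum to 396, so (3,3) = 99.
The remaining cell in row 3 is (3,4) = 495 − 441 = 54.
Row 4: 159 + 89 + 44 + 124 + ? = 495, so (4,5) = 79.
From column 4, 495 − (139 + 109 + 54 + 124) gives (5,4) = 69.
Main diagonal needs 495; the known cells sum to 346, so (5,5) = 149.
From row 5, 495 − (104 + 59 + 69 + 149) gives (5,3) = 114.
Column 3: 84 + 99 + 44 + 114 + ? = 495, so (2,3) = 154.
Using column 5: 94 + 134 + 79 + 149 + ? → (2,5) = 495 − 456 = 39.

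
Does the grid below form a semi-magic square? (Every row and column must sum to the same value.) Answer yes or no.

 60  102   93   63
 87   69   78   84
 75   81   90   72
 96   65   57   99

Row 1: 60 + 102 + 93 + 63 = 318.
Row 2: 87 + 69 + 78 + 84 = 318.
Row 3: 75 + 81 + 90 + 72 = 318.
Row 4: 96 + 65 + 57 + 99 = 317.
Column 1: 60 + 87 + 75 + 96 = 318.
Column 2: 102 + 69 + 81 + 65 = 317.
Column 3: 93 + 78 + 90 + 57 = 318.
Column 4: 63 + 84 + 72 + 99 = 318.

No — row 2 sums to 318 but column 2 sums to 317.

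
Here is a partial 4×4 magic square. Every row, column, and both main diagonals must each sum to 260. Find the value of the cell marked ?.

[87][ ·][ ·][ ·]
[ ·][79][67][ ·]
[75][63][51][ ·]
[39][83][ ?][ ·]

95

Row 3 must total 260; the given cells sum to 189, so (3,4) = 71.
Column 1 needs 260; the known cells sum to 201, so (2,1) = 59.
The remaining cell in column 2 is (1,2) = 260 − 225 = 35.
Main diagonal needs 260; the known cells sum to 217, so (4,4) = 43.
Anti-diagonal must total 260; the given cells sum to 169, so (1,4) = 91.
From row 1, 260 − (87 + 35 + 91) gives (1,3) = 47.
Row 2 needs 260; the known cells sum to 205, so (2,4) = 55.
From row 4, 260 − (39 + 83 + 43) gives (4,3) = 95.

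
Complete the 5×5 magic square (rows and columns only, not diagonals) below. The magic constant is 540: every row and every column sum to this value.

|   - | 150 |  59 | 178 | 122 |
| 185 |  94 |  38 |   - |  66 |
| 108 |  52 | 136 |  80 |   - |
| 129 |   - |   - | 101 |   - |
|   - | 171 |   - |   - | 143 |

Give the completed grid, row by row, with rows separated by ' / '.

31 150 59 178 122 / 185 94 38 157 66 / 108 52 136 80 164 / 129 73 192 101 45 / 87 171 115 24 143

Row 1 needs 540; the known cells sum to 509, so (1,1) = 31.
The remaining cell in row 2 is (2,4) = 540 − 383 = 157.
From row 3, 540 − (108 + 52 + 136 + 80) gives (3,5) = 164.
Column 1 must total 540; the given cells sum to 453, so (5,1) = 87.
Using column 2: 150 + 94 + 52 + 171 + ? → (4,2) = 540 − 467 = 73.
Column 4 must total 540; the given cells sum to 516, so (5,4) = 24.
The remaining cell in column 5 is (4,5) = 540 − 495 = 45.
From row 4, 540 − (129 + 73 + 101 + 45) gives (4,3) = 192.
From row 5, 540 − (87 + 171 + 24 + 143) gives (5,3) = 115.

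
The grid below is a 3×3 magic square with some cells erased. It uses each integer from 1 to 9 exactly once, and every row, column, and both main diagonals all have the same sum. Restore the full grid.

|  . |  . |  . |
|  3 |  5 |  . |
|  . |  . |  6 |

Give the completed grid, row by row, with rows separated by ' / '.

The entries are 1 through 9, which sum to 45, so each line sums to 45/3 = 15.
Row 2: 3 + 5 + ? = 15, so (2,3) = 7.
Using column 3: 7 + 6 + ? → (1,3) = 15 − 13 = 2.
Main diagonal must total 15; the given cells sum to 11, so (1,1) = 4.
Using anti-diagonal: 2 + 5 + ? → (3,1) = 15 − 7 = 8.
Row 1 must total 15; the given cells sum to 6, so (1,2) = 9.
Using row 3: 8 + 6 + ? → (3,2) = 15 − 14 = 1.

4 9 2 / 3 5 7 / 8 1 6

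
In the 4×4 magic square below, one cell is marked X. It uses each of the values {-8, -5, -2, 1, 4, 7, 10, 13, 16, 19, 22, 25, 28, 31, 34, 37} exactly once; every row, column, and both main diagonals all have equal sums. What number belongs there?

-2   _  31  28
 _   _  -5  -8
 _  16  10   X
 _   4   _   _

The 16 entries sum to 232, so each line sums to 232/4 = 58.
Row 1 needs 58; the known cells sum to 57, so (1,2) = 1.
Column 2 must total 58; the given cells sum to 21, so (2,2) = 37.
The remaining cell in column 3 is (4,3) = 58 − 36 = 22.
Main diagonal must total 58; the given cells sum to 45, so (4,4) = 13.
From anti-diagonal, 58 − (28 + (-5) + 16) gives (4,1) = 19.
Row 2 needs 58; the known cells sum to 24, so (2,1) = 34.
From column 1, 58 − (-2 + 34 + 19) gives (3,1) = 7.
Column 4 needs 58; the known cells sum to 33, so (3,4) = 25.

25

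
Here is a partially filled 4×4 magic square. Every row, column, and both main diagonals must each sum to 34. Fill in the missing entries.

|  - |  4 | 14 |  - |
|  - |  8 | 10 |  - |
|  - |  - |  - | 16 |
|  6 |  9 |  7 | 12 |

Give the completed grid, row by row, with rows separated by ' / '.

The remaining cell in column 2 is (3,2) = 34 − 21 = 13.
From column 3, 34 − (14 + 10 + 7) gives (3,3) = 3.
Main diagonal: 8 + 3 + 12 + ? = 34, so (1,1) = 11.
Anti-diagonal needs 34; the known cells sum to 29, so (1,4) = 5.
Row 3: 13 + 3 + 16 + ? = 34, so (3,1) = 2.
From column 1, 34 − (11 + 2 + 6) gives (2,1) = 15.
Using column 4: 5 + 16 + 12 + ? → (2,4) = 34 − 33 = 1.

11 4 14 5 / 15 8 10 1 / 2 13 3 16 / 6 9 7 12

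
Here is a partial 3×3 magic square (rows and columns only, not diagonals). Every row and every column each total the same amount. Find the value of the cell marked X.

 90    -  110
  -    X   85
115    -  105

120

Column 3 is complete and sums to 300; that is the magic constant.
The remaining cell in row 1 is (1,2) = 300 − 200 = 100.
From row 3, 300 − (115 + 105) gives (3,2) = 80.
Column 1 must total 300; the given cells sum to 205, so (2,1) = 95.
From column 2, 300 − (100 + 80) gives (2,2) = 120.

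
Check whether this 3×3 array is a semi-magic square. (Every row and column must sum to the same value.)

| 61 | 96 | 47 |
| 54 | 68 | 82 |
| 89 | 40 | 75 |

Yes

Row 1: 61 + 96 + 47 = 204.
Row 2: 54 + 68 + 82 = 204.
Row 3: 89 + 40 + 75 = 204.
Column 1: 61 + 54 + 89 = 204.
Column 2: 96 + 68 + 40 = 204.
Column 3: 47 + 82 + 75 = 204.
All lines sum to 204.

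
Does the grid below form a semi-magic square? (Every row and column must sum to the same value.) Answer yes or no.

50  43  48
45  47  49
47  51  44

Row 1: 50 + 43 + 48 = 141.
Row 2: 45 + 47 + 49 = 141.
Row 3: 47 + 51 + 44 = 142.
Column 1: 50 + 45 + 47 = 142.
Column 2: 43 + 47 + 51 = 141.
Column 3: 48 + 49 + 44 = 141.

No — row 3 sums to 142 but row 2 sums to 141.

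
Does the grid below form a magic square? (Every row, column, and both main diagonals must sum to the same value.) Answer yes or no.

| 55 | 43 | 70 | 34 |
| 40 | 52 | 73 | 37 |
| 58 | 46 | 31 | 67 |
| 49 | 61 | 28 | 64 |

Yes

Row 1: 55 + 43 + 70 + 34 = 202.
Row 2: 40 + 52 + 73 + 37 = 202.
Row 3: 58 + 46 + 31 + 67 = 202.
Row 4: 49 + 61 + 28 + 64 = 202.
Column 1: 55 + 40 + 58 + 49 = 202.
Column 2: 43 + 52 + 46 + 61 = 202.
Column 3: 70 + 73 + 31 + 28 = 202.
Column 4: 34 + 37 + 67 + 64 = 202.
Main diagonal: 55 + 52 + 31 + 64 = 202.
Anti-diagonal: 34 + 73 + 46 + 49 = 202.
All lines sum to 202.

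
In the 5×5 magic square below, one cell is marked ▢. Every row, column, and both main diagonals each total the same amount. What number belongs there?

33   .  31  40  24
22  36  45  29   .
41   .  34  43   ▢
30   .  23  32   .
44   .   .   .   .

27

Column 1 is complete and sums to 170; that is the magic constant.
From row 1, 170 − (33 + 31 + 40 + 24) gives (1,2) = 42.
Using row 2: 22 + 36 + 45 + 29 + ? → (2,5) = 170 − 132 = 38.
Column 3 must total 170; the given cells sum to 133, so (5,3) = 37.
Column 4: 40 + 29 + 43 + 32 + ? = 170, so (5,4) = 26.
Using main diagonal: 33 + 36 + 34 + 32 + ? → (5,5) = 170 − 135 = 35.
From anti-diagonal, 170 − (24 + 29 + 34 + 44) gives (4,2) = 39.
Row 4 must total 170; the given cells sum to 124, so (4,5) = 46.
Row 5: 44 + 37 + 26 + 35 + ? = 170, so (5,2) = 28.
From column 2, 170 − (42 + 36 + 39 + 28) gives (3,2) = 25.
Using column 5: 24 + 38 + 46 + 35 + ? → (3,5) = 170 − 143 = 27.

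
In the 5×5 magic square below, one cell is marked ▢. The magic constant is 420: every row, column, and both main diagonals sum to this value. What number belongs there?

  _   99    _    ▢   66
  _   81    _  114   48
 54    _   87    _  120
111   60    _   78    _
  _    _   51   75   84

57

Using column 5: 66 + 48 + 120 + 84 + ? → (4,5) = 420 − 318 = 102.
Main diagonal: 81 + 87 + 78 + 84 + ? = 420, so (1,1) = 90.
From anti-diagonal, 420 − (66 + 114 + 87 + 60) gives (5,1) = 93.
Row 4: 111 + 60 + 78 + 102 + ? = 420, so (4,3) = 69.
Using row 5: 93 + 51 + 75 + 84 + ? → (5,2) = 420 − 303 = 117.
The remaining cell in column 1 is (2,1) = 420 − 348 = 72.
Column 2 must total 420; the given cells sum to 357, so (3,2) = 63.
Using row 2: 72 + 81 + 114 + 48 + ? → (2,3) = 420 − 315 = 105.
Using row 3: 54 + 63 + 87 + 120 + ? → (3,4) = 420 − 324 = 96.
Column 3: 105 + 87 + 69 + 51 + ? = 420, so (1,3) = 108.
Column 4 must total 420; the given cells sum to 363, so (1,4) = 57.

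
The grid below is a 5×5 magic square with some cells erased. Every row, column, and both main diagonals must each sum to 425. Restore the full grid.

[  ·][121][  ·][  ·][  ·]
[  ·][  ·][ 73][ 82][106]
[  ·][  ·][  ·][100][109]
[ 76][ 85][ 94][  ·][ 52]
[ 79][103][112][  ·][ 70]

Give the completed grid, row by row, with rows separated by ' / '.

97 121 55 64 88 / 115 49 73 82 106 / 58 67 91 100 109 / 76 85 94 118 52 / 79 103 112 61 70

Row 4 must total 425; the given cells sum to 307, so (4,4) = 118.
Row 5 must total 425; the given cells sum to 364, so (5,4) = 61.
Column 4 must total 425; the given cells sum to 361, so (1,4) = 64.
Column 5 must total 425; the given cells sum to 337, so (1,5) = 88.
Anti-diagonal must total 425; the given cells sum to 334, so (3,3) = 91.
Column 3 needs 425; the known cells sum to 370, so (1,3) = 55.
The remaining cell in row 1 is (1,1) = 425 − 328 = 97.
Using main diagonal: 97 + 91 + 118 + 70 + ? → (2,2) = 425 − 376 = 49.
From row 2, 425 − (49 + 73 + 82 + 106) gives (2,1) = 115.
The remaining cell in column 1 is (3,1) = 425 − 367 = 58.
Using column 2: 121 + 49 + 85 + 103 + ? → (3,2) = 425 − 358 = 67.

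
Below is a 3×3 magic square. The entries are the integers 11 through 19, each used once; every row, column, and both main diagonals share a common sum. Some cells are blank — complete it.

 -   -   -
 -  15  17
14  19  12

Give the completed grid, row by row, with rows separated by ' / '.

18 11 16 / 13 15 17 / 14 19 12

The entries are 11 through 19, which sum to 135, so each line sums to 135/3 = 45.
From row 2, 45 − (15 + 17) gives (2,1) = 13.
The remaining cell in column 1 is (1,1) = 45 − 27 = 18.
From column 2, 45 − (15 + 19) gives (1,2) = 11.
Using column 3: 17 + 12 + ? → (1,3) = 45 − 29 = 16.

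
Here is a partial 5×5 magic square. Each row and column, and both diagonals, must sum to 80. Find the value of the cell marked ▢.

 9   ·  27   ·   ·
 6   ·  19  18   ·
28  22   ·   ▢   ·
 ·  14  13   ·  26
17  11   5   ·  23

10

Using row 5: 17 + 11 + 5 + 23 + ? → (5,4) = 80 − 56 = 24.
Column 1 must total 80; the given cells sum to 60, so (4,1) = 20.
Column 3: 27 + 19 + 13 + 5 + ? = 80, so (3,3) = 16.
Anti-diagonal needs 80; the known cells sum to 65, so (1,5) = 15.
Row 4 must total 80; the given cells sum to 73, so (4,4) = 7.
The remaining cell in main diagonal is (2,2) = 80 − 55 = 25.
Row 2: 6 + 25 + 19 + 18 + ? = 80, so (2,5) = 12.
From column 2, 80 − (25 + 22 + 14 + 11) gives (1,2) = 8.
The remaining cell in column 5 is (3,5) = 80 − 76 = 4.
Row 1 must total 80; the given cells sum to 59, so (1,4) = 21.
Row 3 must total 80; the given cells sum to 70, so (3,4) = 10.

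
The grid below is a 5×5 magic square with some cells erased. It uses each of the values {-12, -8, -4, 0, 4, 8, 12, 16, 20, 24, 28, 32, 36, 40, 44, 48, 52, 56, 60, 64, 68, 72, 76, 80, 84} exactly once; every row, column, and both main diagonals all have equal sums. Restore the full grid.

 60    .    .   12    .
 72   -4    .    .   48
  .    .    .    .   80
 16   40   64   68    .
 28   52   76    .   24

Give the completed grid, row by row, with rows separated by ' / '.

60 84 -12 12 36 / 72 -4 20 44 48 / 4 8 32 56 80 / 16 40 64 68 -8 / 28 52 76 0 24

The 25 entries sum to 900, so each line sums to 900/5 = 180.
Using row 4: 16 + 40 + 64 + 68 + ? → (4,5) = 180 − 188 = -8.
Row 5: 28 + 52 + 76 + 24 + ? = 180, so (5,4) = 0.
Using column 1: 60 + 72 + 16 + 28 + ? → (3,1) = 180 − 176 = 4.
Using column 5: 48 + 80 + (-8) + 24 + ? → (1,5) = 180 − 144 = 36.
From main diagonal, 180 − (60 + (-4) + 68 + 24) gives (3,3) = 32.
The remaining cell in anti-diagonal is (2,4) = 180 − 136 = 44.
Row 2: 72 + (-4) + 44 + 48 + ? = 180, so (2,3) = 20.
From column 3, 180 − (20 + 32 + 64 + 76) gives (1,3) = -12.
Column 4 needs 180; the known cells sum to 124, so (3,4) = 56.
Row 1: 60 + (-12) + 12 + 36 + ? = 180, so (1,2) = 84.
Row 3: 4 + 32 + 56 + 80 + ? = 180, so (3,2) = 8.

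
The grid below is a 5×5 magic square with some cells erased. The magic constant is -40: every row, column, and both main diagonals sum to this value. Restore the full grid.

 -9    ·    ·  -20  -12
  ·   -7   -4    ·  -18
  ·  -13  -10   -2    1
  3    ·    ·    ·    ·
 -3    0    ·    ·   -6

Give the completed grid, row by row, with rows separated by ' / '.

-9 -1 2 -20 -12 / -15 -7 -4 4 -18 / -16 -13 -10 -2 1 / 3 -19 -11 -8 -5 / -3 0 -17 -14 -6

Row 3: -13 + (-10) + (-2) + 1 + ? = -40, so (3,1) = -16.
Column 1 needs -40; the known cells sum to -25, so (2,1) = -15.
Column 5 needs -40; the known cells sum to -35, so (4,5) = -5.
The remaining cell in main diagonal is (4,4) = -40 − (-32) = -8.
Row 2: -15 + (-7) + (-4) + (-18) + ? = -40, so (2,4) = 4.
Column 4: -20 + 4 + (-2) + (-8) + ? = -40, so (5,4) = -14.
Anti-diagonal needs -40; the known cells sum to -21, so (4,2) = -19.
From row 4, -40 − (3 + (-19) + (-8) + (-5)) gives (4,3) = -11.
Row 5: -3 + 0 + (-14) + (-6) + ? = -40, so (5,3) = -17.
Using column 2: -7 + (-13) + (-19) + 0 + ? → (1,2) = -40 − (-39) = -1.
Using column 3: -4 + (-10) + (-11) + (-17) + ? → (1,3) = -40 − (-42) = 2.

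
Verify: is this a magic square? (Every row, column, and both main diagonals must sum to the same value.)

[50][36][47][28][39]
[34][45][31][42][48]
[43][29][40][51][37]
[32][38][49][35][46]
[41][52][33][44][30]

Yes

Row 1: 50 + 36 + 47 + 28 + 39 = 200.
Row 2: 34 + 45 + 31 + 42 + 48 = 200.
Row 3: 43 + 29 + 40 + 51 + 37 = 200.
Row 4: 32 + 38 + 49 + 35 + 46 = 200.
Row 5: 41 + 52 + 33 + 44 + 30 = 200.
Column 1: 50 + 34 + 43 + 32 + 41 = 200.
Column 2: 36 + 45 + 29 + 38 + 52 = 200.
Column 3: 47 + 31 + 40 + 49 + 33 = 200.
Column 4: 28 + 42 + 51 + 35 + 44 = 200.
Column 5: 39 + 48 + 37 + 46 + 30 = 200.
Main diagonal: 50 + 45 + 40 + 35 + 30 = 200.
Anti-diagonal: 39 + 42 + 40 + 38 + 41 = 200.
All lines sum to 200.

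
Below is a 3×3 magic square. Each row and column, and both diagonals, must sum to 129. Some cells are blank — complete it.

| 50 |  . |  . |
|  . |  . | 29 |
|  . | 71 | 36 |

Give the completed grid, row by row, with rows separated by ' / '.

Row 3 must total 129; the given cells sum to 107, so (3,1) = 22.
From column 1, 129 − (50 + 22) gives (2,1) = 57.
From column 3, 129 − (29 + 36) gives (1,3) = 64.
Main diagonal must total 129; the given cells sum to 86, so (2,2) = 43.
Row 1 must total 129; the given cells sum to 114, so (1,2) = 15.

50 15 64 / 57 43 29 / 22 71 36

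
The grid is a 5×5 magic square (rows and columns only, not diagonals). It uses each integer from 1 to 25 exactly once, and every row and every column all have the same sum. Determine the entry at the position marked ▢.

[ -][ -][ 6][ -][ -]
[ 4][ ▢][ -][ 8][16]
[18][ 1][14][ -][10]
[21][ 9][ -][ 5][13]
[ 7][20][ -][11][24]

12

The entries are 1 through 25, which sum to 325, so each line sums to 325/5 = 65.
Row 3: 18 + 1 + 14 + 10 + ? = 65, so (3,4) = 22.
Row 4 needs 65; the known cells sum to 48, so (4,3) = 17.
Row 5: 7 + 20 + 11 + 24 + ? = 65, so (5,3) = 3.
The remaining cell in column 1 is (1,1) = 65 − 50 = 15.
Using column 3: 6 + 14 + 17 + 3 + ? → (2,3) = 65 − 40 = 25.
Column 4 needs 65; the known cells sum to 46, so (1,4) = 19.
From column 5, 65 − (16 + 10 + 13 + 24) gives (1,5) = 2.
From row 1, 65 − (15 + 6 + 19 + 2) gives (1,2) = 23.
The remaining cell in row 2 is (2,2) = 65 − 53 = 12.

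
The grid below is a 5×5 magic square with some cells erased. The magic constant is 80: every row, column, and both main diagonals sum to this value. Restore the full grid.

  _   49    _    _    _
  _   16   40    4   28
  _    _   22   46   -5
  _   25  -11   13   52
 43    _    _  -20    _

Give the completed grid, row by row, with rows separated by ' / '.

Using row 2: 16 + 40 + 4 + 28 + ? → (2,1) = 80 − 88 = -8.
Using row 4: 25 + (-11) + 13 + 52 + ? → (4,1) = 80 − 79 = 1.
Column 4 must total 80; the given cells sum to 43, so (1,4) = 37.
Anti-diagonal needs 80; the known cells sum to 94, so (1,5) = -14.
Using column 5: -14 + 28 + (-5) + 52 + ? → (5,5) = 80 − 61 = 19.
Main diagonal must total 80; the given cells sum to 70, so (1,1) = 10.
The remaining cell in row 1 is (1,3) = 80 − 82 = -2.
Column 1: 10 + (-8) + 1 + 43 + ? = 80, so (3,1) = 34.
Column 3 needs 80; the known cells sum to 49, so (5,3) = 31.
From row 3, 80 − (34 + 22 + 46 + (-5)) gives (3,2) = -17.
The remaining cell in row 5 is (5,2) = 80 − 73 = 7.

10 49 -2 37 -14 / -8 16 40 4 28 / 34 -17 22 46 -5 / 1 25 -11 13 52 / 43 7 31 -20 19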